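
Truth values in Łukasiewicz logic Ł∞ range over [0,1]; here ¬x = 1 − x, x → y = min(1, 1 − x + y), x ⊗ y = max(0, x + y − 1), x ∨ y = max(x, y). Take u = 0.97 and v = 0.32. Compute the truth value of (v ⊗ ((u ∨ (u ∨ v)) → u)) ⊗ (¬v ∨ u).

u ∨ v = max(0.97, 0.32) = 0.97
u ∨ (u ∨ v) = max(0.97, 0.97) = 0.97
(u ∨ (u ∨ v)) → u = min(1, 1 − 0.97 + 0.97) = min(1, 1.00) = 1.00
v ⊗ ((u ∨ (u ∨ v)) → u) = max(0, 0.32 + 1.00 − 1) = max(0, 0.32) = 0.32
¬v = 1 − 0.32 = 0.68
¬v ∨ u = max(0.68, 0.97) = 0.97
(v ⊗ ((u ∨ (u ∨ v)) → u)) ⊗ (¬v ∨ u) = max(0, 0.32 + 0.97 − 1) = max(0, 0.29) = 0.29

0.29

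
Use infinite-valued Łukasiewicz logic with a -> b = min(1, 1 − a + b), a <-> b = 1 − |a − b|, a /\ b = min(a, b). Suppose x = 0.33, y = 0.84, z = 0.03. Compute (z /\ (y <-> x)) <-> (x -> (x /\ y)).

0.03

y <-> x = 1 − |0.84 − 0.33| = 1 − 0.51 = 0.49
z /\ (y <-> x) = min(0.03, 0.49) = 0.03
x /\ y = min(0.33, 0.84) = 0.33
x -> (x /\ y) = min(1, 1 − 0.33 + 0.33) = min(1, 1.00) = 1.00
(z /\ (y <-> x)) <-> (x -> (x /\ y)) = 1 − |0.03 − 1.00| = 1 − 0.97 = 0.03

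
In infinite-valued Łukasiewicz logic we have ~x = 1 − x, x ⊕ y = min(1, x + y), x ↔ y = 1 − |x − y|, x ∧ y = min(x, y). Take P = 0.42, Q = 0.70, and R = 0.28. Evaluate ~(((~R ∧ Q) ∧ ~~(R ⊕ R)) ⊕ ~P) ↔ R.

~R = 1 − 0.28 = 0.72
~R ∧ Q = min(0.72, 0.70) = 0.70
R ⊕ R = min(1, 0.28 + 0.28) = min(1, 0.56) = 0.56
~(R ⊕ R) = 1 − 0.56 = 0.44
~~(R ⊕ R) = 1 − 0.44 = 0.56
(~R ∧ Q) ∧ ~~(R ⊕ R) = min(0.70, 0.56) = 0.56
~P = 1 − 0.42 = 0.58
((~R ∧ Q) ∧ ~~(R ⊕ R)) ⊕ ~P = min(1, 0.56 + 0.58) = min(1, 1.14) = 1.00
~(((~R ∧ Q) ∧ ~~(R ⊕ R)) ⊕ ~P) = 1 − 1.00 = 0.00
~(((~R ∧ Q) ∧ ~~(R ⊕ R)) ⊕ ~P) ↔ R = 1 − |0.00 − 0.28| = 1 − 0.28 = 0.72

0.72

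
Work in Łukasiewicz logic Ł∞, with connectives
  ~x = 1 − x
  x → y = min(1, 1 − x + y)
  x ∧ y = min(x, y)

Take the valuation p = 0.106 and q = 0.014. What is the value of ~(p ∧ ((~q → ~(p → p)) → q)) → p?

~q = 1 − 0.014 = 0.986
p → p = min(1, 1 − 0.106 + 0.106) = min(1, 1.000) = 1.000
~(p → p) = 1 − 1.000 = 0.000
~q → ~(p → p) = min(1, 1 − 0.986 + 0.000) = min(1, 0.014) = 0.014
(~q → ~(p → p)) → q = min(1, 1 − 0.014 + 0.014) = min(1, 1.000) = 1.000
p ∧ ((~q → ~(p → p)) → q) = min(0.106, 1.000) = 0.106
~(p ∧ ((~q → ~(p → p)) → q)) = 1 − 0.106 = 0.894
~(p ∧ ((~q → ~(p → p)) → q)) → p = min(1, 1 − 0.894 + 0.106) = min(1, 0.212) = 0.212

0.212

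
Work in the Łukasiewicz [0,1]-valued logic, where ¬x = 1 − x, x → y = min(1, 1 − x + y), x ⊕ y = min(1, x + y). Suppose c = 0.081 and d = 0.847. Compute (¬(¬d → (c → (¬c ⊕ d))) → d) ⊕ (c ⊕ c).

¬d = 1 − 0.847 = 0.153
¬c = 1 − 0.081 = 0.919
¬c ⊕ d = min(1, 0.919 + 0.847) = min(1, 1.766) = 1.000
c → (¬c ⊕ d) = min(1, 1 − 0.081 + 1.000) = min(1, 1.919) = 1.000
¬d → (c → (¬c ⊕ d)) = min(1, 1 − 0.153 + 1.000) = min(1, 1.847) = 1.000
¬(¬d → (c → (¬c ⊕ d))) = 1 − 1.000 = 0.000
¬(¬d → (c → (¬c ⊕ d))) → d = min(1, 1 − 0.000 + 0.847) = min(1, 1.847) = 1.000
c ⊕ c = min(1, 0.081 + 0.081) = min(1, 0.162) = 0.162
(¬(¬d → (c → (¬c ⊕ d))) → d) ⊕ (c ⊕ c) = min(1, 1.000 + 0.162) = min(1, 1.162) = 1.000

1.000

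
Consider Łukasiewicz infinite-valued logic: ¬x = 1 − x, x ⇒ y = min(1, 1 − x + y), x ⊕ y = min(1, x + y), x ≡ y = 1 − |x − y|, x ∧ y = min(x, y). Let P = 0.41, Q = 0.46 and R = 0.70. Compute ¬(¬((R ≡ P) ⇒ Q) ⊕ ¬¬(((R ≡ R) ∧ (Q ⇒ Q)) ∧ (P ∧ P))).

R ≡ P = 1 − |0.70 − 0.41| = 1 − 0.29 = 0.71
(R ≡ P) ⇒ Q = min(1, 1 − 0.71 + 0.46) = min(1, 0.75) = 0.75
¬((R ≡ P) ⇒ Q) = 1 − 0.75 = 0.25
R ≡ R = 1 − |0.70 − 0.70| = 1 − 0.00 = 1.00
Q ⇒ Q = min(1, 1 − 0.46 + 0.46) = min(1, 1.00) = 1.00
(R ≡ R) ∧ (Q ⇒ Q) = min(1.00, 1.00) = 1.00
P ∧ P = min(0.41, 0.41) = 0.41
((R ≡ R) ∧ (Q ⇒ Q)) ∧ (P ∧ P) = min(1.00, 0.41) = 0.41
¬(((R ≡ R) ∧ (Q ⇒ Q)) ∧ (P ∧ P)) = 1 − 0.41 = 0.59
¬¬(((R ≡ R) ∧ (Q ⇒ Q)) ∧ (P ∧ P)) = 1 − 0.59 = 0.41
¬((R ≡ P) ⇒ Q) ⊕ ¬¬(((R ≡ R) ∧ (Q ⇒ Q)) ∧ (P ∧ P)) = min(1, 0.25 + 0.41) = min(1, 0.66) = 0.66
¬(¬((R ≡ P) ⇒ Q) ⊕ ¬¬(((R ≡ R) ∧ (Q ⇒ Q)) ∧ (P ∧ P))) = 1 − 0.66 = 0.34

0.34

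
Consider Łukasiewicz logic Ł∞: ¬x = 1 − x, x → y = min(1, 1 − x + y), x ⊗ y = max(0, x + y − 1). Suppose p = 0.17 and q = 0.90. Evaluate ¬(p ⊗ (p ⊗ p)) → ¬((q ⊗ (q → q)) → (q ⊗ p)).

p ⊗ p = max(0, 0.17 + 0.17 − 1) = max(0, -0.66) = 0.00
p ⊗ (p ⊗ p) = max(0, 0.17 + 0.00 − 1) = max(0, -0.83) = 0.00
¬(p ⊗ (p ⊗ p)) = 1 − 0.00 = 1.00
q → q = min(1, 1 − 0.90 + 0.90) = min(1, 1.00) = 1.00
q ⊗ (q → q) = max(0, 0.90 + 1.00 − 1) = max(0, 0.90) = 0.90
q ⊗ p = max(0, 0.90 + 0.17 − 1) = max(0, 0.07) = 0.07
(q ⊗ (q → q)) → (q ⊗ p) = min(1, 1 − 0.90 + 0.07) = min(1, 0.17) = 0.17
¬((q ⊗ (q → q)) → (q ⊗ p)) = 1 − 0.17 = 0.83
¬(p ⊗ (p ⊗ p)) → ¬((q ⊗ (q → q)) → (q ⊗ p)) = min(1, 1 − 1.00 + 0.83) = min(1, 0.83) = 0.83

0.83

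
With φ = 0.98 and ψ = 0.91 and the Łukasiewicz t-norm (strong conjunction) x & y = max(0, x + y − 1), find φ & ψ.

0.89

φ & ψ = max(0, 0.98 + 0.91 − 1) = max(0, 0.89) = 0.89
For comparison, the Gödel (minimum) t-norm min(x, y) would give 0.91.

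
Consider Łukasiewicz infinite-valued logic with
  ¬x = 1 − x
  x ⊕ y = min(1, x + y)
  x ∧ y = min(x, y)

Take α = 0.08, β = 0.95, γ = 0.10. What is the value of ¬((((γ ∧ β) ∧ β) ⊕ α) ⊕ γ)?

γ ∧ β = min(0.10, 0.95) = 0.10
(γ ∧ β) ∧ β = min(0.10, 0.95) = 0.10
((γ ∧ β) ∧ β) ⊕ α = min(1, 0.10 + 0.08) = min(1, 0.18) = 0.18
(((γ ∧ β) ∧ β) ⊕ α) ⊕ γ = min(1, 0.18 + 0.10) = min(1, 0.28) = 0.28
¬((((γ ∧ β) ∧ β) ⊕ α) ⊕ γ) = 1 − 0.28 = 0.72

0.72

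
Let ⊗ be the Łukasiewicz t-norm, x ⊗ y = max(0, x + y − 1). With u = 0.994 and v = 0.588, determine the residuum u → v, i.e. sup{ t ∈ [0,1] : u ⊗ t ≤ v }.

The residuum of the Łukasiewicz t-norm gives the supremum: min(1, 1 − 0.994 + 0.588).
1 − 0.994 + 0.588 = 0.594, so t = min(1, 0.594) = 0.594.
Check: 0.994 ⊗ 0.594 = max(0, 0.588) = 0.588 ≤ 0.588.

0.594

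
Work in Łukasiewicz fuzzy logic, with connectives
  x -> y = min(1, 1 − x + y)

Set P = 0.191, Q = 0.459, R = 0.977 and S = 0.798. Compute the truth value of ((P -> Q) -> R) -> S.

0.821

P -> Q = min(1, 1 − 0.191 + 0.459) = min(1, 1.268) = 1.000
(P -> Q) -> R = min(1, 1 − 1.000 + 0.977) = min(1, 0.977) = 0.977
((P -> Q) -> R) -> S = min(1, 1 − 0.977 + 0.798) = min(1, 0.821) = 0.821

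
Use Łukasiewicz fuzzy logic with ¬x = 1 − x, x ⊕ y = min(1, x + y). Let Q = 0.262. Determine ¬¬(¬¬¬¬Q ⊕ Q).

¬Q = 1 − 0.262 = 0.738
¬¬Q = 1 − 0.738 = 0.262
¬¬¬Q = 1 − 0.262 = 0.738
¬¬¬¬Q = 1 − 0.738 = 0.262
¬¬¬¬Q ⊕ Q = min(1, 0.262 + 0.262) = min(1, 0.524) = 0.524
¬(¬¬¬¬Q ⊕ Q) = 1 − 0.524 = 0.476
¬¬(¬¬¬¬Q ⊕ Q) = 1 − 0.476 = 0.524

0.524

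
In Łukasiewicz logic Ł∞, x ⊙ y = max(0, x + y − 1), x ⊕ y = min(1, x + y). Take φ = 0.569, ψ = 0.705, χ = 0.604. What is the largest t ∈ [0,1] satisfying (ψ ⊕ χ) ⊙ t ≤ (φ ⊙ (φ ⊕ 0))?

0.138

ψ ⊕ χ = min(1, 0.705 + 0.604) = min(1, 1.309) = 1.000
So the left factor is ψ ⊕ χ = 1.000.
φ ⊕ 0 = min(1, 0.569 + 0.000) = min(1, 0.569) = 0.569
φ ⊙ (φ ⊕ 0) = max(0, 0.569 + 0.569 − 1) = max(0, 0.138) = 0.138
So the right-hand bound is φ ⊙ (φ ⊕ 0) = 0.138.
The residuum of the Łukasiewicz t-norm gives the supremum: min(1, 1 − 1.000 + 0.138).
1 − 1.000 + 0.138 = 0.138, so t = min(1, 0.138) = 0.138.
Check: 1.000 ⊙ 0.138 = max(0, 0.138) = 0.138 ≤ 0.138.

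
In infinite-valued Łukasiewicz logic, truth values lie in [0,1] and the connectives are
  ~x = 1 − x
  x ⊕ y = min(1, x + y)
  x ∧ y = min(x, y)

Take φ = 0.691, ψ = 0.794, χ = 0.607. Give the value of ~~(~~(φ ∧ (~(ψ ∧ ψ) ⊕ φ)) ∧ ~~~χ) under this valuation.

ψ ∧ ψ = min(0.794, 0.794) = 0.794
~(ψ ∧ ψ) = 1 − 0.794 = 0.206
~(ψ ∧ ψ) ⊕ φ = min(1, 0.206 + 0.691) = min(1, 0.897) = 0.897
φ ∧ (~(ψ ∧ ψ) ⊕ φ) = min(0.691, 0.897) = 0.691
~(φ ∧ (~(ψ ∧ ψ) ⊕ φ)) = 1 − 0.691 = 0.309
~~(φ ∧ (~(ψ ∧ ψ) ⊕ φ)) = 1 − 0.309 = 0.691
~χ = 1 − 0.607 = 0.393
~~χ = 1 − 0.393 = 0.607
~~~χ = 1 − 0.607 = 0.393
~~(φ ∧ (~(ψ ∧ ψ) ⊕ φ)) ∧ ~~~χ = min(0.691, 0.393) = 0.393
~(~~(φ ∧ (~(ψ ∧ ψ) ⊕ φ)) ∧ ~~~χ) = 1 − 0.393 = 0.607
~~(~~(φ ∧ (~(ψ ∧ ψ) ⊕ φ)) ∧ ~~~χ) = 1 − 0.607 = 0.393

0.393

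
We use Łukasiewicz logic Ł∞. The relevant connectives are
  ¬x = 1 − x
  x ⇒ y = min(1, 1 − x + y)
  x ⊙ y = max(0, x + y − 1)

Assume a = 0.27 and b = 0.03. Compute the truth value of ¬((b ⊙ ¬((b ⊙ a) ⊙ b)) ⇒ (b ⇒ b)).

b ⊙ a = max(0, 0.03 + 0.27 − 1) = max(0, -0.70) = 0.00
(b ⊙ a) ⊙ b = max(0, 0.00 + 0.03 − 1) = max(0, -0.97) = 0.00
¬((b ⊙ a) ⊙ b) = 1 − 0.00 = 1.00
b ⊙ ¬((b ⊙ a) ⊙ b) = max(0, 0.03 + 1.00 − 1) = max(0, 0.03) = 0.03
b ⇒ b = min(1, 1 − 0.03 + 0.03) = min(1, 1.00) = 1.00
(b ⊙ ¬((b ⊙ a) ⊙ b)) ⇒ (b ⇒ b) = min(1, 1 − 0.03 + 1.00) = min(1, 1.97) = 1.00
¬((b ⊙ ¬((b ⊙ a) ⊙ b)) ⇒ (b ⇒ b)) = 1 − 1.00 = 0.00

0.00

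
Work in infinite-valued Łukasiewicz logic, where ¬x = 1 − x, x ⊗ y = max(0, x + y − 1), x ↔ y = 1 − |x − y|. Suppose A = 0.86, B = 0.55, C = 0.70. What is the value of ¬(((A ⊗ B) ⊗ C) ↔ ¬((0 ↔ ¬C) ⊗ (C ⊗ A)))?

A ⊗ B = max(0, 0.86 + 0.55 − 1) = max(0, 0.41) = 0.41
(A ⊗ B) ⊗ C = max(0, 0.41 + 0.70 − 1) = max(0, 0.11) = 0.11
¬C = 1 − 0.70 = 0.30
0 ↔ ¬C = 1 − |0.00 − 0.30| = 1 − 0.30 = 0.70
C ⊗ A = max(0, 0.70 + 0.86 − 1) = max(0, 0.56) = 0.56
(0 ↔ ¬C) ⊗ (C ⊗ A) = max(0, 0.70 + 0.56 − 1) = max(0, 0.26) = 0.26
¬((0 ↔ ¬C) ⊗ (C ⊗ A)) = 1 − 0.26 = 0.74
((A ⊗ B) ⊗ C) ↔ ¬((0 ↔ ¬C) ⊗ (C ⊗ A)) = 1 − |0.11 − 0.74| = 1 − 0.63 = 0.37
¬(((A ⊗ B) ⊗ C) ↔ ¬((0 ↔ ¬C) ⊗ (C ⊗ A))) = 1 − 0.37 = 0.63

0.63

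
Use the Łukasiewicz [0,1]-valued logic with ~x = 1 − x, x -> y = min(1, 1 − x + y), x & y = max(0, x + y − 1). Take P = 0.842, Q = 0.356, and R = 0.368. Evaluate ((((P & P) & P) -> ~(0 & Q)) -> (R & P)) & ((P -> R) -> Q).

0.040

P & P = max(0, 0.842 + 0.842 − 1) = max(0, 0.684) = 0.684
(P & P) & P = max(0, 0.684 + 0.842 − 1) = max(0, 0.526) = 0.526
0 & Q = max(0, 0.000 + 0.356 − 1) = max(0, -0.644) = 0.000
~(0 & Q) = 1 − 0.000 = 1.000
((P & P) & P) -> ~(0 & Q) = min(1, 1 − 0.526 + 1.000) = min(1, 1.474) = 1.000
R & P = max(0, 0.368 + 0.842 − 1) = max(0, 0.210) = 0.210
(((P & P) & P) -> ~(0 & Q)) -> (R & P) = min(1, 1 − 1.000 + 0.210) = min(1, 0.210) = 0.210
P -> R = min(1, 1 − 0.842 + 0.368) = min(1, 0.526) = 0.526
(P -> R) -> Q = min(1, 1 − 0.526 + 0.356) = min(1, 0.830) = 0.830
((((P & P) & P) -> ~(0 & Q)) -> (R & P)) & ((P -> R) -> Q) = max(0, 0.210 + 0.830 − 1) = max(0, 0.040) = 0.040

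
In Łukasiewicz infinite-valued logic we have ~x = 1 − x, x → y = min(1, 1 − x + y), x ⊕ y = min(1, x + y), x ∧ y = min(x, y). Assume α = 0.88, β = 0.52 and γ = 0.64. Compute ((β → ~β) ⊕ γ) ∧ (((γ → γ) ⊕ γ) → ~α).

~β = 1 − 0.52 = 0.48
β → ~β = min(1, 1 − 0.52 + 0.48) = min(1, 0.96) = 0.96
(β → ~β) ⊕ γ = min(1, 0.96 + 0.64) = min(1, 1.60) = 1.00
γ → γ = min(1, 1 − 0.64 + 0.64) = min(1, 1.00) = 1.00
(γ → γ) ⊕ γ = min(1, 1.00 + 0.64) = min(1, 1.64) = 1.00
~α = 1 − 0.88 = 0.12
((γ → γ) ⊕ γ) → ~α = min(1, 1 − 1.00 + 0.12) = min(1, 0.12) = 0.12
((β → ~β) ⊕ γ) ∧ (((γ → γ) ⊕ γ) → ~α) = min(1.00, 0.12) = 0.12

0.12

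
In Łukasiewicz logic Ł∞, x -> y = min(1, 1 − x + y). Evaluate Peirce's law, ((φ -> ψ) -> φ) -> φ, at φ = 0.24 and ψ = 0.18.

φ -> ψ = min(1, 1 − 0.24 + 0.18) = min(1, 0.94) = 0.94
(φ -> ψ) -> φ = min(1, 1 − 0.94 + 0.24) = min(1, 0.30) = 0.30
((φ -> ψ) -> φ) -> φ = min(1, 1 − 0.30 + 0.24) = min(1, 0.94) = 0.94
(The value 0.94 < 1 shows this instance is not satisfied; not a Ł∞-tautology in general.)

0.94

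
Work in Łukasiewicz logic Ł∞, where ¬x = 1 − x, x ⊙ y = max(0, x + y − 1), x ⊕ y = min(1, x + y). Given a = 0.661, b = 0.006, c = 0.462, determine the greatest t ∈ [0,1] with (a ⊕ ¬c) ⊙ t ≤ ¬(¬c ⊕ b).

¬c = 1 − 0.462 = 0.538
a ⊕ ¬c = min(1, 0.661 + 0.538) = min(1, 1.199) = 1.000
So the left factor is a ⊕ ¬c = 1.000.
¬c ⊕ b = min(1, 0.538 + 0.006) = min(1, 0.544) = 0.544
¬(¬c ⊕ b) = 1 − 0.544 = 0.456
So the right-hand bound is ¬(¬c ⊕ b) = 0.456.
The residuum of the Łukasiewicz t-norm gives the supremum: min(1, 1 − 1.000 + 0.456).
1 − 1.000 + 0.456 = 0.456, so t = min(1, 0.456) = 0.456.
Check: 1.000 ⊙ 0.456 = max(0, 0.456) = 0.456 ≤ 0.456.

0.456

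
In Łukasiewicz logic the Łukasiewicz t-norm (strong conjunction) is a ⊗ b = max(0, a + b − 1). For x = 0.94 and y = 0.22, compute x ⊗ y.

x ⊗ y = max(0, 0.94 + 0.22 − 1) = max(0, 0.16) = 0.16
For comparison, the Gödel (minimum) t-norm min(a, b) would give 0.22.

0.16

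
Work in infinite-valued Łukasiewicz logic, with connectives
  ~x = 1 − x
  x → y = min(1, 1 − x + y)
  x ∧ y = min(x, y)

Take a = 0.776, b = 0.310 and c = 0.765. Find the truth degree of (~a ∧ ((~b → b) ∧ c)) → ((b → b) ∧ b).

~a = 1 − 0.776 = 0.224
~b = 1 − 0.310 = 0.690
~b → b = min(1, 1 − 0.690 + 0.310) = min(1, 0.620) = 0.620
(~b → b) ∧ c = min(0.620, 0.765) = 0.620
~a ∧ ((~b → b) ∧ c) = min(0.224, 0.620) = 0.224
b → b = min(1, 1 − 0.310 + 0.310) = min(1, 1.000) = 1.000
(b → b) ∧ b = min(1.000, 0.310) = 0.310
(~a ∧ ((~b → b) ∧ c)) → ((b → b) ∧ b) = min(1, 1 − 0.224 + 0.310) = min(1, 1.086) = 1.000

1.000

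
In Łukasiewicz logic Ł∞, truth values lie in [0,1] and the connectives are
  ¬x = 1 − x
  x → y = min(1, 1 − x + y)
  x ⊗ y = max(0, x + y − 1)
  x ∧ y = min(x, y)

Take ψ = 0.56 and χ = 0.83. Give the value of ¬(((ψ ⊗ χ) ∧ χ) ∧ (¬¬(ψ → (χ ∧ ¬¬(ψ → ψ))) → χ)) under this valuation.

ψ ⊗ χ = max(0, 0.56 + 0.83 − 1) = max(0, 0.39) = 0.39
(ψ ⊗ χ) ∧ χ = min(0.39, 0.83) = 0.39
ψ → ψ = min(1, 1 − 0.56 + 0.56) = min(1, 1.00) = 1.00
¬(ψ → ψ) = 1 − 1.00 = 0.00
¬¬(ψ → ψ) = 1 − 0.00 = 1.00
χ ∧ ¬¬(ψ → ψ) = min(0.83, 1.00) = 0.83
ψ → (χ ∧ ¬¬(ψ → ψ)) = min(1, 1 − 0.56 + 0.83) = min(1, 1.27) = 1.00
¬(ψ → (χ ∧ ¬¬(ψ → ψ))) = 1 − 1.00 = 0.00
¬¬(ψ → (χ ∧ ¬¬(ψ → ψ))) = 1 − 0.00 = 1.00
¬¬(ψ → (χ ∧ ¬¬(ψ → ψ))) → χ = min(1, 1 − 1.00 + 0.83) = min(1, 0.83) = 0.83
((ψ ⊗ χ) ∧ χ) ∧ (¬¬(ψ → (χ ∧ ¬¬(ψ → ψ))) → χ) = min(0.39, 0.83) = 0.39
¬(((ψ ⊗ χ) ∧ χ) ∧ (¬¬(ψ → (χ ∧ ¬¬(ψ → ψ))) → χ)) = 1 − 0.39 = 0.61

0.61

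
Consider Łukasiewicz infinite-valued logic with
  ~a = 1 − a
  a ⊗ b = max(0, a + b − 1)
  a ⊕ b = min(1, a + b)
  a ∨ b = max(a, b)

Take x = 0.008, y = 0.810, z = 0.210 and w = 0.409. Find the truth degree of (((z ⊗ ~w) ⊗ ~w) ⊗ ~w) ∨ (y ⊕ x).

0.818

~w = 1 − 0.409 = 0.591
z ⊗ ~w = max(0, 0.210 + 0.591 − 1) = max(0, -0.199) = 0.000
(z ⊗ ~w) ⊗ ~w = max(0, 0.000 + 0.591 − 1) = max(0, -0.409) = 0.000
((z ⊗ ~w) ⊗ ~w) ⊗ ~w = max(0, 0.000 + 0.591 − 1) = max(0, -0.409) = 0.000
y ⊕ x = min(1, 0.810 + 0.008) = min(1, 0.818) = 0.818
(((z ⊗ ~w) ⊗ ~w) ⊗ ~w) ∨ (y ⊕ x) = max(0.000, 0.818) = 0.818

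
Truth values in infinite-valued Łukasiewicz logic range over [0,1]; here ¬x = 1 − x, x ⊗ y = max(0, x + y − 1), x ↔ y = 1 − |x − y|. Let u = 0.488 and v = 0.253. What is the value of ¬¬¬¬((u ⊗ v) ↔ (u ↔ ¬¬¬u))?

u ⊗ v = max(0, 0.488 + 0.253 − 1) = max(0, -0.259) = 0.000
¬u = 1 − 0.488 = 0.512
¬¬u = 1 − 0.512 = 0.488
¬¬¬u = 1 − 0.488 = 0.512
u ↔ ¬¬¬u = 1 − |0.488 − 0.512| = 1 − 0.024 = 0.976
(u ⊗ v) ↔ (u ↔ ¬¬¬u) = 1 − |0.000 − 0.976| = 1 − 0.976 = 0.024
¬((u ⊗ v) ↔ (u ↔ ¬¬¬u)) = 1 − 0.024 = 0.976
¬¬((u ⊗ v) ↔ (u ↔ ¬¬¬u)) = 1 − 0.976 = 0.024
¬¬¬((u ⊗ v) ↔ (u ↔ ¬¬¬u)) = 1 − 0.024 = 0.976
¬¬¬¬((u ⊗ v) ↔ (u ↔ ¬¬¬u)) = 1 − 0.976 = 0.024

0.024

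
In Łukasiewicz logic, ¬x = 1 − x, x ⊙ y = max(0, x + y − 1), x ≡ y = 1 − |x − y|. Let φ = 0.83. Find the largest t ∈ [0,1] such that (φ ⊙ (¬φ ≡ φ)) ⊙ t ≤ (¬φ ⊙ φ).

¬φ = 1 − 0.83 = 0.17
¬φ ≡ φ = 1 − |0.17 − 0.83| = 1 − 0.66 = 0.34
φ ⊙ (¬φ ≡ φ) = max(0, 0.83 + 0.34 − 1) = max(0, 0.17) = 0.17
So the left factor is φ ⊙ (¬φ ≡ φ) = 0.17.
¬φ ⊙ φ = max(0, 0.17 + 0.83 − 1) = max(0, 0.00) = 0.00
So the right-hand bound is ¬φ ⊙ φ = 0.00.
The residuum of the Łukasiewicz t-norm gives the supremum: min(1, 1 − 0.17 + 0.00).
1 − 0.17 + 0.00 = 0.83, so t = min(1, 0.83) = 0.83.
Check: 0.17 ⊙ 0.83 = max(0, 0.00) = 0.00 ≤ 0.00.

0.83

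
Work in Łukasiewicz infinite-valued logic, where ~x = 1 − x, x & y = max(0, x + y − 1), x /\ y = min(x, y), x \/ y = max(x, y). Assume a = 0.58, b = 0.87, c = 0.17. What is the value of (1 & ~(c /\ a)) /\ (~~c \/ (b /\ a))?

0.58

c /\ a = min(0.17, 0.58) = 0.17
~(c /\ a) = 1 − 0.17 = 0.83
1 & ~(c /\ a) = max(0, 1.00 + 0.83 − 1) = max(0, 0.83) = 0.83
~c = 1 − 0.17 = 0.83
~~c = 1 − 0.83 = 0.17
b /\ a = min(0.87, 0.58) = 0.58
~~c \/ (b /\ a) = max(0.17, 0.58) = 0.58
(1 & ~(c /\ a)) /\ (~~c \/ (b /\ a)) = min(0.83, 0.58) = 0.58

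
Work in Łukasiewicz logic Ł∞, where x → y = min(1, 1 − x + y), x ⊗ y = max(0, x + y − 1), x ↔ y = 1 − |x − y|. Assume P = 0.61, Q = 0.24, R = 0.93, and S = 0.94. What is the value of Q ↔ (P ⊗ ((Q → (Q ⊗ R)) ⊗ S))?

0.76

Q ⊗ R = max(0, 0.24 + 0.93 − 1) = max(0, 0.17) = 0.17
Q → (Q ⊗ R) = min(1, 1 − 0.24 + 0.17) = min(1, 0.93) = 0.93
(Q → (Q ⊗ R)) ⊗ S = max(0, 0.93 + 0.94 − 1) = max(0, 0.87) = 0.87
P ⊗ ((Q → (Q ⊗ R)) ⊗ S) = max(0, 0.61 + 0.87 − 1) = max(0, 0.48) = 0.48
Q ↔ (P ⊗ ((Q → (Q ⊗ R)) ⊗ S)) = 1 − |0.24 − 0.48| = 1 − 0.24 = 0.76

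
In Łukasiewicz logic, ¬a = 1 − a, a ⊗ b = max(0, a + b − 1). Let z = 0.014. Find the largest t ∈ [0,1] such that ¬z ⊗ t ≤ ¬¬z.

¬z = 1 − 0.014 = 0.986
So the left factor is ¬z = 0.986.
¬¬z = 1 − 0.986 = 0.014
So the right-hand bound is ¬¬z = 0.014.
The residuum of the Łukasiewicz t-norm gives the supremum: min(1, 1 − 0.986 + 0.014).
1 − 0.986 + 0.014 = 0.028, so t = min(1, 0.028) = 0.028.
Check: 0.986 ⊗ 0.028 = max(0, 0.014) = 0.014 ≤ 0.014.

0.028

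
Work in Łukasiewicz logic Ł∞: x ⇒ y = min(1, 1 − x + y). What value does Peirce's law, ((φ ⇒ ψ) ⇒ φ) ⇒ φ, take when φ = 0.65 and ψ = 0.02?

φ ⇒ ψ = min(1, 1 − 0.65 + 0.02) = min(1, 0.37) = 0.37
(φ ⇒ ψ) ⇒ φ = min(1, 1 − 0.37 + 0.65) = min(1, 1.28) = 1.00
((φ ⇒ ψ) ⇒ φ) ⇒ φ = min(1, 1 − 1.00 + 0.65) = min(1, 0.65) = 0.65
(The value 0.65 < 1 shows this instance is not satisfied; not a Ł∞-tautology in general.)

0.65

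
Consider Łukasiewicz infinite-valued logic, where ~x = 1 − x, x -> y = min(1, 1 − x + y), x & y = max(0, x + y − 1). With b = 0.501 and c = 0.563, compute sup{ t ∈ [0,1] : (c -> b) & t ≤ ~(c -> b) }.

c -> b = min(1, 1 − 0.563 + 0.501) = min(1, 0.938) = 0.938
So the left factor is c -> b = 0.938.
~(c -> b) = 1 − 0.938 = 0.062
So the right-hand bound is ~(c -> b) = 0.062.
The residuum of the Łukasiewicz t-norm gives the supremum: min(1, 1 − 0.938 + 0.062).
1 − 0.938 + 0.062 = 0.124, so t = min(1, 0.124) = 0.124.
Check: 0.938 & 0.124 = max(0, 0.062) = 0.062 ≤ 0.062.

0.124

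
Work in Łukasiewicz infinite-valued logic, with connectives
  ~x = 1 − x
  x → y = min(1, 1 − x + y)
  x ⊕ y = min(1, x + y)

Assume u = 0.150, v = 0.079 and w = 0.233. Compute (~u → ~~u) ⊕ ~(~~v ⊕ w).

~u = 1 − 0.150 = 0.850
~~u = 1 − 0.850 = 0.150
~u → ~~u = min(1, 1 − 0.850 + 0.150) = min(1, 0.300) = 0.300
~v = 1 − 0.079 = 0.921
~~v = 1 − 0.921 = 0.079
~~v ⊕ w = min(1, 0.079 + 0.233) = min(1, 0.312) = 0.312
~(~~v ⊕ w) = 1 − 0.312 = 0.688
(~u → ~~u) ⊕ ~(~~v ⊕ w) = min(1, 0.300 + 0.688) = min(1, 0.988) = 0.988

0.988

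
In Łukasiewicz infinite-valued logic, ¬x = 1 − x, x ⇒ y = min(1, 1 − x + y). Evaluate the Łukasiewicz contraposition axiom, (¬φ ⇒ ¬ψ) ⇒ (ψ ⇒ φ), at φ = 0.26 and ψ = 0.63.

¬φ = 1 − 0.26 = 0.74
¬ψ = 1 − 0.63 = 0.37
¬φ ⇒ ¬ψ = min(1, 1 − 0.74 + 0.37) = min(1, 0.63) = 0.63
ψ ⇒ φ = min(1, 1 − 0.63 + 0.26) = min(1, 0.63) = 0.63
(¬φ ⇒ ¬ψ) ⇒ (ψ ⇒ φ) = min(1, 1 − 0.63 + 0.63) = min(1, 1.00) = 1.00
(As expected: an axiom of Ł∞, always 1.)

1.00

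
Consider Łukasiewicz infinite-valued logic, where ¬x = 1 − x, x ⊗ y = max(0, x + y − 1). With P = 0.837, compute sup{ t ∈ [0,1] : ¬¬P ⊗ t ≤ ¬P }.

¬P = 1 − 0.837 = 0.163
¬¬P = 1 − 0.163 = 0.837
So the left factor is ¬¬P = 0.837.
So the right-hand bound is ¬P = 0.163.
The residuum of the Łukasiewicz t-norm gives the supremum: min(1, 1 − 0.837 + 0.163).
1 − 0.837 + 0.163 = 0.326, so t = min(1, 0.326) = 0.326.
Check: 0.837 ⊗ 0.326 = max(0, 0.163) = 0.163 ≤ 0.163.

0.326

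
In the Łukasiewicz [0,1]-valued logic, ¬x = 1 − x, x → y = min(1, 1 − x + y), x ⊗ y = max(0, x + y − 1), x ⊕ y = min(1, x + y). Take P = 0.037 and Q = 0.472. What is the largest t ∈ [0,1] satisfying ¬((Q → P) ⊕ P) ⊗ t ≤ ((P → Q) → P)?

0.639

Q → P = min(1, 1 − 0.472 + 0.037) = min(1, 0.565) = 0.565
(Q → P) ⊕ P = min(1, 0.565 + 0.037) = min(1, 0.602) = 0.602
¬((Q → P) ⊕ P) = 1 − 0.602 = 0.398
So the left factor is ¬((Q → P) ⊕ P) = 0.398.
P → Q = min(1, 1 − 0.037 + 0.472) = min(1, 1.435) = 1.000
(P → Q) → P = min(1, 1 − 1.000 + 0.037) = min(1, 0.037) = 0.037
So the right-hand bound is (P → Q) → P = 0.037.
The residuum of the Łukasiewicz t-norm gives the supremum: min(1, 1 − 0.398 + 0.037).
1 − 0.398 + 0.037 = 0.639, so t = min(1, 0.639) = 0.639.
Check: 0.398 ⊗ 0.639 = max(0, 0.037) = 0.037 ≤ 0.037.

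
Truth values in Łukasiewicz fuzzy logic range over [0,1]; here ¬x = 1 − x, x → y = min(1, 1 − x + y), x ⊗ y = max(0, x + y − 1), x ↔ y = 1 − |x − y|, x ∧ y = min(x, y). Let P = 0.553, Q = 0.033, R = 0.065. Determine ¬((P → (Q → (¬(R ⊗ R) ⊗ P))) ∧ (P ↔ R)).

0.488

R ⊗ R = max(0, 0.065 + 0.065 − 1) = max(0, -0.870) = 0.000
¬(R ⊗ R) = 1 − 0.000 = 1.000
¬(R ⊗ R) ⊗ P = max(0, 1.000 + 0.553 − 1) = max(0, 0.553) = 0.553
Q → (¬(R ⊗ R) ⊗ P) = min(1, 1 − 0.033 + 0.553) = min(1, 1.520) = 1.000
P → (Q → (¬(R ⊗ R) ⊗ P)) = min(1, 1 − 0.553 + 1.000) = min(1, 1.447) = 1.000
P ↔ R = 1 − |0.553 − 0.065| = 1 − 0.488 = 0.512
(P → (Q → (¬(R ⊗ R) ⊗ P))) ∧ (P ↔ R) = min(1.000, 0.512) = 0.512
¬((P → (Q → (¬(R ⊗ R) ⊗ P))) ∧ (P ↔ R)) = 1 − 0.512 = 0.488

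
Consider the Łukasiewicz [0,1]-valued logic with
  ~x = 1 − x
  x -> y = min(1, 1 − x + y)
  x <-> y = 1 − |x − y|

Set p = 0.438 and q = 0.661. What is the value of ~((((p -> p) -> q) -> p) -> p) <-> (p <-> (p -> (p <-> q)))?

p -> p = min(1, 1 − 0.438 + 0.438) = min(1, 1.000) = 1.000
(p -> p) -> q = min(1, 1 − 1.000 + 0.661) = min(1, 0.661) = 0.661
((p -> p) -> q) -> p = min(1, 1 − 0.661 + 0.438) = min(1, 0.777) = 0.777
(((p -> p) -> q) -> p) -> p = min(1, 1 − 0.777 + 0.438) = min(1, 0.661) = 0.661
~((((p -> p) -> q) -> p) -> p) = 1 − 0.661 = 0.339
p <-> q = 1 − |0.438 − 0.661| = 1 − 0.223 = 0.777
p -> (p <-> q) = min(1, 1 − 0.438 + 0.777) = min(1, 1.339) = 1.000
p <-> (p -> (p <-> q)) = 1 − |0.438 − 1.000| = 1 − 0.562 = 0.438
~((((p -> p) -> q) -> p) -> p) <-> (p <-> (p -> (p <-> q))) = 1 − |0.339 − 0.438| = 1 − 0.099 = 0.901

0.901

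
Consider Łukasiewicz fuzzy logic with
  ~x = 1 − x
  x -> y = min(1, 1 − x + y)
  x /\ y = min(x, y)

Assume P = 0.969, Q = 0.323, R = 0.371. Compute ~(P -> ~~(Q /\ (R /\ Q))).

0.646

R /\ Q = min(0.371, 0.323) = 0.323
Q /\ (R /\ Q) = min(0.323, 0.323) = 0.323
~(Q /\ (R /\ Q)) = 1 − 0.323 = 0.677
~~(Q /\ (R /\ Q)) = 1 − 0.677 = 0.323
P -> ~~(Q /\ (R /\ Q)) = min(1, 1 − 0.969 + 0.323) = min(1, 0.354) = 0.354
~(P -> ~~(Q /\ (R /\ Q))) = 1 − 0.354 = 0.646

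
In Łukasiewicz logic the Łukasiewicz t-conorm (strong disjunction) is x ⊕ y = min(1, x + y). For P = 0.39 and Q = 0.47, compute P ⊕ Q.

P ⊕ Q = min(1, 0.39 + 0.47) = min(1, 0.86) = 0.86
For comparison, the Gödel t-conorm max(x, y) would give 0.47.

0.86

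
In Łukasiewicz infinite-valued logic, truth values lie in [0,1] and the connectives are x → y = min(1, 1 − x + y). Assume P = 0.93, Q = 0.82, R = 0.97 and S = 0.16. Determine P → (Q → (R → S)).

R → S = min(1, 1 − 0.97 + 0.16) = min(1, 0.19) = 0.19
Q → (R → S) = min(1, 1 − 0.82 + 0.19) = min(1, 0.37) = 0.37
P → (Q → (R → S)) = min(1, 1 − 0.93 + 0.37) = min(1, 0.44) = 0.44

0.44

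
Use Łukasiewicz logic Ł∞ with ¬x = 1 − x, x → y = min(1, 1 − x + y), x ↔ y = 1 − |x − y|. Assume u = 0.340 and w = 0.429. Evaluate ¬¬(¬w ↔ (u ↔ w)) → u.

¬w = 1 − 0.429 = 0.571
u ↔ w = 1 − |0.340 − 0.429| = 1 − 0.089 = 0.911
¬w ↔ (u ↔ w) = 1 − |0.571 − 0.911| = 1 − 0.340 = 0.660
¬(¬w ↔ (u ↔ w)) = 1 − 0.660 = 0.340
¬¬(¬w ↔ (u ↔ w)) = 1 − 0.340 = 0.660
¬¬(¬w ↔ (u ↔ w)) → u = min(1, 1 − 0.660 + 0.340) = min(1, 0.680) = 0.680

0.680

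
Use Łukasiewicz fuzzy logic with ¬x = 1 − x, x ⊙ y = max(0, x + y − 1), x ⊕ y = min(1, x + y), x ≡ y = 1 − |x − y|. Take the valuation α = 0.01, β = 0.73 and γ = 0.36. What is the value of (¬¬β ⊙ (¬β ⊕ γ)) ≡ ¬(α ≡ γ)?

0.99

¬β = 1 − 0.73 = 0.27
¬¬β = 1 − 0.27 = 0.73
¬β ⊕ γ = min(1, 0.27 + 0.36) = min(1, 0.63) = 0.63
¬¬β ⊙ (¬β ⊕ γ) = max(0, 0.73 + 0.63 − 1) = max(0, 0.36) = 0.36
α ≡ γ = 1 − |0.01 − 0.36| = 1 − 0.35 = 0.65
¬(α ≡ γ) = 1 − 0.65 = 0.35
(¬¬β ⊙ (¬β ⊕ γ)) ≡ ¬(α ≡ γ) = 1 − |0.36 − 0.35| = 1 − 0.01 = 0.99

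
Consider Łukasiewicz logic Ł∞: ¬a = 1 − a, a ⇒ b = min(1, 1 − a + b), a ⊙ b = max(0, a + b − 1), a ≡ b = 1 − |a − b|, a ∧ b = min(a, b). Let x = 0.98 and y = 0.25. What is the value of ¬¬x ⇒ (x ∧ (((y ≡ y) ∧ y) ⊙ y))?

0.02

¬x = 1 − 0.98 = 0.02
¬¬x = 1 − 0.02 = 0.98
y ≡ y = 1 − |0.25 − 0.25| = 1 − 0.00 = 1.00
(y ≡ y) ∧ y = min(1.00, 0.25) = 0.25
((y ≡ y) ∧ y) ⊙ y = max(0, 0.25 + 0.25 − 1) = max(0, -0.50) = 0.00
x ∧ (((y ≡ y) ∧ y) ⊙ y) = min(0.98, 0.00) = 0.00
¬¬x ⇒ (x ∧ (((y ≡ y) ∧ y) ⊙ y)) = min(1, 1 − 0.98 + 0.00) = min(1, 0.02) = 0.02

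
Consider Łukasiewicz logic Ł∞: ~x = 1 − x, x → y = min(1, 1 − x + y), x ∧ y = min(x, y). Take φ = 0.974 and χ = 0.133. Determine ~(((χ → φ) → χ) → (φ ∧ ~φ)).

χ → φ = min(1, 1 − 0.133 + 0.974) = min(1, 1.841) = 1.000
(χ → φ) → χ = min(1, 1 − 1.000 + 0.133) = min(1, 0.133) = 0.133
~φ = 1 − 0.974 = 0.026
φ ∧ ~φ = min(0.974, 0.026) = 0.026
((χ → φ) → χ) → (φ ∧ ~φ) = min(1, 1 − 0.133 + 0.026) = min(1, 0.893) = 0.893
~(((χ → φ) → χ) → (φ ∧ ~φ)) = 1 − 0.893 = 0.107

0.107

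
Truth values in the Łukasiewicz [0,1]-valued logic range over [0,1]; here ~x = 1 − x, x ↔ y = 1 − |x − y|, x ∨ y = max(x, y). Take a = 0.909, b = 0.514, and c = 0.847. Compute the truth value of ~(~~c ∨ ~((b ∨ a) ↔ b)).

0.153

~c = 1 − 0.847 = 0.153
~~c = 1 − 0.153 = 0.847
b ∨ a = max(0.514, 0.909) = 0.909
(b ∨ a) ↔ b = 1 − |0.909 − 0.514| = 1 − 0.395 = 0.605
~((b ∨ a) ↔ b) = 1 − 0.605 = 0.395
~~c ∨ ~((b ∨ a) ↔ b) = max(0.847, 0.395) = 0.847
~(~~c ∨ ~((b ∨ a) ↔ b)) = 1 − 0.847 = 0.153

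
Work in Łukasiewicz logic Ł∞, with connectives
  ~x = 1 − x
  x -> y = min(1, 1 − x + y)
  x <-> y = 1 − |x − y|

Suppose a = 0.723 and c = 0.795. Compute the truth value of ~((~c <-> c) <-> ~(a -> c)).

~c = 1 − 0.795 = 0.205
~c <-> c = 1 − |0.205 − 0.795| = 1 − 0.590 = 0.410
a -> c = min(1, 1 − 0.723 + 0.795) = min(1, 1.072) = 1.000
~(a -> c) = 1 − 1.000 = 0.000
(~c <-> c) <-> ~(a -> c) = 1 − |0.410 − 0.000| = 1 − 0.410 = 0.590
~((~c <-> c) <-> ~(a -> c)) = 1 − 0.590 = 0.410

0.410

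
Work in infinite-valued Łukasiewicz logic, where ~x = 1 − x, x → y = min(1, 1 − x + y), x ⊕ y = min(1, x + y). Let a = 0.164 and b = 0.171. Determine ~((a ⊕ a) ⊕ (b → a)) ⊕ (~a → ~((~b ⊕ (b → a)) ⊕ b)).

a ⊕ a = min(1, 0.164 + 0.164) = min(1, 0.328) = 0.328
b → a = min(1, 1 − 0.171 + 0.164) = min(1, 0.993) = 0.993
(a ⊕ a) ⊕ (b → a) = min(1, 0.328 + 0.993) = min(1, 1.321) = 1.000
~((a ⊕ a) ⊕ (b → a)) = 1 − 1.000 = 0.000
~a = 1 − 0.164 = 0.836
~b = 1 − 0.171 = 0.829
~b ⊕ (b → a) = min(1, 0.829 + 0.993) = min(1, 1.822) = 1.000
(~b ⊕ (b → a)) ⊕ b = min(1, 1.000 + 0.171) = min(1, 1.171) = 1.000
~((~b ⊕ (b → a)) ⊕ b) = 1 − 1.000 = 0.000
~a → ~((~b ⊕ (b → a)) ⊕ b) = min(1, 1 − 0.836 + 0.000) = min(1, 0.164) = 0.164
~((a ⊕ a) ⊕ (b → a)) ⊕ (~a → ~((~b ⊕ (b → a)) ⊕ b)) = min(1, 0.000 + 0.164) = min(1, 0.164) = 0.164

0.164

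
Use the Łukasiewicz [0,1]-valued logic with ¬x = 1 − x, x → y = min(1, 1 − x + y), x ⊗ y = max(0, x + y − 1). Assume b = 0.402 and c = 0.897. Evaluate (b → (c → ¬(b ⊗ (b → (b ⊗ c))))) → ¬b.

0.598

b ⊗ c = max(0, 0.402 + 0.897 − 1) = max(0, 0.299) = 0.299
b → (b ⊗ c) = min(1, 1 − 0.402 + 0.299) = min(1, 0.897) = 0.897
b ⊗ (b → (b ⊗ c)) = max(0, 0.402 + 0.897 − 1) = max(0, 0.299) = 0.299
¬(b ⊗ (b → (b ⊗ c))) = 1 − 0.299 = 0.701
c → ¬(b ⊗ (b → (b ⊗ c))) = min(1, 1 − 0.897 + 0.701) = min(1, 0.804) = 0.804
b → (c → ¬(b ⊗ (b → (b ⊗ c)))) = min(1, 1 − 0.402 + 0.804) = min(1, 1.402) = 1.000
¬b = 1 − 0.402 = 0.598
(b → (c → ¬(b ⊗ (b → (b ⊗ c))))) → ¬b = min(1, 1 − 1.000 + 0.598) = min(1, 0.598) = 0.598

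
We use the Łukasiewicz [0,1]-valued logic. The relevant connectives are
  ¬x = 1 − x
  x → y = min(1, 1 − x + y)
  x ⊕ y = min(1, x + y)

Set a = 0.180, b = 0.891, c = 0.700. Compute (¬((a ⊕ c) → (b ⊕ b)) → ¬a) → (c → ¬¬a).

0.480

a ⊕ c = min(1, 0.180 + 0.700) = min(1, 0.880) = 0.880
b ⊕ b = min(1, 0.891 + 0.891) = min(1, 1.782) = 1.000
(a ⊕ c) → (b ⊕ b) = min(1, 1 − 0.880 + 1.000) = min(1, 1.120) = 1.000
¬((a ⊕ c) → (b ⊕ b)) = 1 − 1.000 = 0.000
¬a = 1 − 0.180 = 0.820
¬((a ⊕ c) → (b ⊕ b)) → ¬a = min(1, 1 − 0.000 + 0.820) = min(1, 1.820) = 1.000
¬¬a = 1 − 0.820 = 0.180
c → ¬¬a = min(1, 1 − 0.700 + 0.180) = min(1, 0.480) = 0.480
(¬((a ⊕ c) → (b ⊕ b)) → ¬a) → (c → ¬¬a) = min(1, 1 − 1.000 + 0.480) = min(1, 0.480) = 0.480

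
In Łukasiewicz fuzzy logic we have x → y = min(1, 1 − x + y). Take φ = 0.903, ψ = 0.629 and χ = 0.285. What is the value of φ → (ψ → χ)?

0.753

ψ → χ = min(1, 1 − 0.629 + 0.285) = min(1, 0.656) = 0.656
φ → (ψ → χ) = min(1, 1 − 0.903 + 0.656) = min(1, 0.753) = 0.753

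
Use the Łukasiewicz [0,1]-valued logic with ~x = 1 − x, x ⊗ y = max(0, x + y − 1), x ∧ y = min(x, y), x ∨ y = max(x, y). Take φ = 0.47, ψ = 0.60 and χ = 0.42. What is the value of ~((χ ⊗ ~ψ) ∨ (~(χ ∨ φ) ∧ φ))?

~ψ = 1 − 0.60 = 0.40
χ ⊗ ~ψ = max(0, 0.42 + 0.40 − 1) = max(0, -0.18) = 0.00
χ ∨ φ = max(0.42, 0.47) = 0.47
~(χ ∨ φ) = 1 − 0.47 = 0.53
~(χ ∨ φ) ∧ φ = min(0.53, 0.47) = 0.47
(χ ⊗ ~ψ) ∨ (~(χ ∨ φ) ∧ φ) = max(0.00, 0.47) = 0.47
~((χ ⊗ ~ψ) ∨ (~(χ ∨ φ) ∧ φ)) = 1 − 0.47 = 0.53

0.53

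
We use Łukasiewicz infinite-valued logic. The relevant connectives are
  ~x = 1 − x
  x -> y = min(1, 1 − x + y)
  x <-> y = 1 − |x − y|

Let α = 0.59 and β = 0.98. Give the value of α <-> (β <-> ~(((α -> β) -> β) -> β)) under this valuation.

α -> β = min(1, 1 − 0.59 + 0.98) = min(1, 1.39) = 1.00
(α -> β) -> β = min(1, 1 − 1.00 + 0.98) = min(1, 0.98) = 0.98
((α -> β) -> β) -> β = min(1, 1 − 0.98 + 0.98) = min(1, 1.00) = 1.00
~(((α -> β) -> β) -> β) = 1 − 1.00 = 0.00
β <-> ~(((α -> β) -> β) -> β) = 1 − |0.98 − 0.00| = 1 − 0.98 = 0.02
α <-> (β <-> ~(((α -> β) -> β) -> β)) = 1 − |0.59 − 0.02| = 1 − 0.57 = 0.43

0.43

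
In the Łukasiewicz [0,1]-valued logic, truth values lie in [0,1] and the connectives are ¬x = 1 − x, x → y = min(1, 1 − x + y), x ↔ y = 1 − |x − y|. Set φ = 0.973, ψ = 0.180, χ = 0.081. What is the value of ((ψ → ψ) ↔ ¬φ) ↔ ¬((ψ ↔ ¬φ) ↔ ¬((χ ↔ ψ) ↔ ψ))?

ψ → ψ = min(1, 1 − 0.180 + 0.180) = min(1, 1.000) = 1.000
¬φ = 1 − 0.973 = 0.027
(ψ → ψ) ↔ ¬φ = 1 − |1.000 − 0.027| = 1 − 0.973 = 0.027
ψ ↔ ¬φ = 1 − |0.180 − 0.027| = 1 − 0.153 = 0.847
χ ↔ ψ = 1 − |0.081 − 0.180| = 1 − 0.099 = 0.901
(χ ↔ ψ) ↔ ψ = 1 − |0.901 − 0.180| = 1 − 0.721 = 0.279
¬((χ ↔ ψ) ↔ ψ) = 1 − 0.279 = 0.721
(ψ ↔ ¬φ) ↔ ¬((χ ↔ ψ) ↔ ψ) = 1 − |0.847 − 0.721| = 1 − 0.126 = 0.874
¬((ψ ↔ ¬φ) ↔ ¬((χ ↔ ψ) ↔ ψ)) = 1 − 0.874 = 0.126
((ψ → ψ) ↔ ¬φ) ↔ ¬((ψ ↔ ¬φ) ↔ ¬((χ ↔ ψ) ↔ ψ)) = 1 − |0.027 − 0.126| = 1 − 0.099 = 0.901

0.901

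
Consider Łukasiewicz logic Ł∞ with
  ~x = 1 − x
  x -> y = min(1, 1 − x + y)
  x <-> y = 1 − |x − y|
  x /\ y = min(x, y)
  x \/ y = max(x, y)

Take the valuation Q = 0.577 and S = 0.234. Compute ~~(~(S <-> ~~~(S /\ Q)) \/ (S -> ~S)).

1.000

S /\ Q = min(0.234, 0.577) = 0.234
~(S /\ Q) = 1 − 0.234 = 0.766
~~(S /\ Q) = 1 − 0.766 = 0.234
~~~(S /\ Q) = 1 − 0.234 = 0.766
S <-> ~~~(S /\ Q) = 1 − |0.234 − 0.766| = 1 − 0.532 = 0.468
~(S <-> ~~~(S /\ Q)) = 1 − 0.468 = 0.532
~S = 1 − 0.234 = 0.766
S -> ~S = min(1, 1 − 0.234 + 0.766) = min(1, 1.532) = 1.000
~(S <-> ~~~(S /\ Q)) \/ (S -> ~S) = max(0.532, 1.000) = 1.000
~(~(S <-> ~~~(S /\ Q)) \/ (S -> ~S)) = 1 − 1.000 = 0.000
~~(~(S <-> ~~~(S /\ Q)) \/ (S -> ~S)) = 1 − 0.000 = 1.000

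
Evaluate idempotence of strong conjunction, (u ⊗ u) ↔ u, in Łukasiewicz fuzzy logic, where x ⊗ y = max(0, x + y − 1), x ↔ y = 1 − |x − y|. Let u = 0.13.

u ⊗ u = max(0, 0.13 + 0.13 − 1) = max(0, -0.74) = 0.00
(u ⊗ u) ↔ u = 1 − |0.00 − 0.13| = 1 − 0.13 = 0.87
(The value 0.87 < 1 shows this instance is not satisfied; fails in Ł∞ since a ⊗ a = max(0, 2a−1) ≠ a in general.)

0.87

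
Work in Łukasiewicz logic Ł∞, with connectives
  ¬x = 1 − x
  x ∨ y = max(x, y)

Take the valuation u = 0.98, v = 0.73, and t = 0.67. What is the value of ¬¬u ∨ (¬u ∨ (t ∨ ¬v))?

¬u = 1 − 0.98 = 0.02
¬¬u = 1 − 0.02 = 0.98
¬v = 1 − 0.73 = 0.27
t ∨ ¬v = max(0.67, 0.27) = 0.67
¬u ∨ (t ∨ ¬v) = max(0.02, 0.67) = 0.67
¬¬u ∨ (¬u ∨ (t ∨ ¬v)) = max(0.98, 0.67) = 0.98

0.98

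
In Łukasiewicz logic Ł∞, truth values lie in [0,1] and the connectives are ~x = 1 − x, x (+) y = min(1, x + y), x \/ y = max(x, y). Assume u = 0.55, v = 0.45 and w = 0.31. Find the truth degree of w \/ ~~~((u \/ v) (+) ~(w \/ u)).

u \/ v = max(0.55, 0.45) = 0.55
w \/ u = max(0.31, 0.55) = 0.55
~(w \/ u) = 1 − 0.55 = 0.45
(u \/ v) (+) ~(w \/ u) = min(1, 0.55 + 0.45) = min(1, 1.00) = 1.00
~((u \/ v) (+) ~(w \/ u)) = 1 − 1.00 = 0.00
~~((u \/ v) (+) ~(w \/ u)) = 1 − 0.00 = 1.00
~~~((u \/ v) (+) ~(w \/ u)) = 1 − 1.00 = 0.00
w \/ ~~~((u \/ v) (+) ~(w \/ u)) = max(0.31, 0.00) = 0.31

0.31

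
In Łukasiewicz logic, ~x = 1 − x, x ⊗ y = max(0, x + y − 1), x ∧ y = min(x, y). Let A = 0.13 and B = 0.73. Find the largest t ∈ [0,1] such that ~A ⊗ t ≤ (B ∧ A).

~A = 1 − 0.13 = 0.87
So the left factor is ~A = 0.87.
B ∧ A = min(0.73, 0.13) = 0.13
So the right-hand bound is B ∧ A = 0.13.
The residuum of the Łukasiewicz t-norm gives the supremum: min(1, 1 − 0.87 + 0.13).
1 − 0.87 + 0.13 = 0.26, so t = min(1, 0.26) = 0.26.
Check: 0.87 ⊗ 0.26 = max(0, 0.13) = 0.13 ≤ 0.13.

0.26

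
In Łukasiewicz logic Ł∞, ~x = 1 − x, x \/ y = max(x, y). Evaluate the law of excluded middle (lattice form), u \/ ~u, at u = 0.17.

0.83

~u = 1 − 0.17 = 0.83
u \/ ~u = max(0.17, 0.83) = 0.83
(The value 0.83 < 1 shows this instance is not satisfied; not a Ł∞-tautology — its value is max(a, 1−a).)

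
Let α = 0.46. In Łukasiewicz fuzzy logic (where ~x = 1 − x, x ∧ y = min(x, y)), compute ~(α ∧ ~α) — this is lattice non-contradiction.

~α = 1 − 0.46 = 0.54
α ∧ ~α = min(0.46, 0.54) = 0.46
~(α ∧ ~α) = 1 − 0.46 = 0.54
(The value 0.54 < 1 shows this instance is not satisfied; not a Ł∞-tautology — its value is 1 − min(a, 1−a).)

0.54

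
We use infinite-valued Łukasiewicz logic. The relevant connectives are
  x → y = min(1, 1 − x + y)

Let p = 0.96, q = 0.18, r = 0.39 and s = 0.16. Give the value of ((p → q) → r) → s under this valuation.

0.16

p → q = min(1, 1 − 0.96 + 0.18) = min(1, 0.22) = 0.22
(p → q) → r = min(1, 1 − 0.22 + 0.39) = min(1, 1.17) = 1.00
((p → q) → r) → s = min(1, 1 − 1.00 + 0.16) = min(1, 0.16) = 0.16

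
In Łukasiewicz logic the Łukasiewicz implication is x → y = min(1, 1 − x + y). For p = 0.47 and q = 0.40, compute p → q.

0.93

p → q = min(1, 1 − 0.47 + 0.40) = min(1, 0.93) = 0.93
For comparison, the Gödel implication (1 if x ≤ y else y) would give 0.40.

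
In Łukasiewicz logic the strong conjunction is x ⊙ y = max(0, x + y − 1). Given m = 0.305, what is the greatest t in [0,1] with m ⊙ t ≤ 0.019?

0.714

The residuum of the Łukasiewicz t-norm gives the supremum: min(1, 1 − 0.305 + 0.019).
1 − 0.305 + 0.019 = 0.714, so t = min(1, 0.714) = 0.714.
Check: 0.305 ⊙ 0.714 = max(0, 0.019) = 0.019 ≤ 0.019.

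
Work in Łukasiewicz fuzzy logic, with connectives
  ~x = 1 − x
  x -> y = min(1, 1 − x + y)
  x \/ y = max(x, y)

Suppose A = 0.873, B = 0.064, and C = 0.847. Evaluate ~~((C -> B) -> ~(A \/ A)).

C -> B = min(1, 1 − 0.847 + 0.064) = min(1, 0.217) = 0.217
A \/ A = max(0.873, 0.873) = 0.873
~(A \/ A) = 1 − 0.873 = 0.127
(C -> B) -> ~(A \/ A) = min(1, 1 − 0.217 + 0.127) = min(1, 0.910) = 0.910
~((C -> B) -> ~(A \/ A)) = 1 − 0.910 = 0.090
~~((C -> B) -> ~(A \/ A)) = 1 − 0.090 = 0.910

0.910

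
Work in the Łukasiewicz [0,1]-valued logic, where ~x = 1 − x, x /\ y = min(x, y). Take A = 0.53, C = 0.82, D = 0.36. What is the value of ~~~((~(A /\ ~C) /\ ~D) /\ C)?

0.36

~C = 1 − 0.82 = 0.18
A /\ ~C = min(0.53, 0.18) = 0.18
~(A /\ ~C) = 1 − 0.18 = 0.82
~D = 1 − 0.36 = 0.64
~(A /\ ~C) /\ ~D = min(0.82, 0.64) = 0.64
(~(A /\ ~C) /\ ~D) /\ C = min(0.64, 0.82) = 0.64
~((~(A /\ ~C) /\ ~D) /\ C) = 1 − 0.64 = 0.36
~~((~(A /\ ~C) /\ ~D) /\ C) = 1 − 0.36 = 0.64
~~~((~(A /\ ~C) /\ ~D) /\ C) = 1 − 0.64 = 0.36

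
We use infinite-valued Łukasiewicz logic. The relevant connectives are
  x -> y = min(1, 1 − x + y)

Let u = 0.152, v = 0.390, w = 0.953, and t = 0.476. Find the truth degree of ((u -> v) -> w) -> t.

0.523

u -> v = min(1, 1 − 0.152 + 0.390) = min(1, 1.238) = 1.000
(u -> v) -> w = min(1, 1 − 1.000 + 0.953) = min(1, 0.953) = 0.953
((u -> v) -> w) -> t = min(1, 1 − 0.953 + 0.476) = min(1, 0.523) = 0.523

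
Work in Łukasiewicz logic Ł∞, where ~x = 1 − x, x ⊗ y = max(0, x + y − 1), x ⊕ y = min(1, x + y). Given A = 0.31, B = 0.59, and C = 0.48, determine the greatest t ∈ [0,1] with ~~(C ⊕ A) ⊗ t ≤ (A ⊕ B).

1.00

C ⊕ A = min(1, 0.48 + 0.31) = min(1, 0.79) = 0.79
~(C ⊕ A) = 1 − 0.79 = 0.21
~~(C ⊕ A) = 1 − 0.21 = 0.79
So the left factor is ~~(C ⊕ A) = 0.79.
A ⊕ B = min(1, 0.31 + 0.59) = min(1, 0.90) = 0.90
So the right-hand bound is A ⊕ B = 0.90.
The residuum of the Łukasiewicz t-norm gives the supremum: min(1, 1 − 0.79 + 0.90).
1 − 0.79 + 0.90 = 1.11, so t = min(1, 1.11) = 1.00.
Check: 0.79 ⊗ 1.00 = max(0, 0.79) = 0.79 ≤ 0.90.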